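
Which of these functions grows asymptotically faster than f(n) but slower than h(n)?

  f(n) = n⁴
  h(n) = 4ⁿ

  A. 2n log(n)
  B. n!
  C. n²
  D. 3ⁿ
D

We need g(n) with n⁴ = o(g(n)) and g(n) = o(4ⁿ), i.e. O(n⁴) ≺ g ≺ O(4ⁿ).
Check each option:
  A. 2n log(n) — O(n log n) does not grow strictly faster than f(n)
  B. n! — O(n!) does not grow strictly slower than h(n)
  C. n² — O(n²) does not grow strictly faster than f(n)
  D. 3ⁿ — O(3ⁿ) is strictly between O(n⁴) and O(4ⁿ) ✓

Only option D (3ⁿ) lies strictly between.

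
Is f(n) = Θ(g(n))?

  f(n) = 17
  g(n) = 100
True

f(n) = 17 and g(n) = 100 are both O(1).
Since they have the same asymptotic growth rate, f(n) = Θ(g(n)) is true.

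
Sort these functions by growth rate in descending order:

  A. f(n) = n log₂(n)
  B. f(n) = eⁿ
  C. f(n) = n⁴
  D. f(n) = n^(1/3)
B > C > A > D

Comparing growth rates:
B = eⁿ is O(eⁿ)
C = n⁴ is O(n⁴)
A = n log₂(n) is O(n log n)
D = n^(1/3) is O(n^(1/3))

Therefore, the order from fastest to slowest is: B > C > A > D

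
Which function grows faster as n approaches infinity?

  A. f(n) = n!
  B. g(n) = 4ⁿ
A

f(n) = n! is O(n!), while g(n) = 4ⁿ is O(4ⁿ).
Since O(n!) grows faster than O(4ⁿ), f(n) dominates.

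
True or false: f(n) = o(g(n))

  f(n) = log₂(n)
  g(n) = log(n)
False

f(n) = log₂(n) is O(log n), and g(n) = log(n) is O(log n).
Since they have the same growth rate, f(n) = o(g(n)) is false.
(f = o(g) requires f to grow strictly slower, not equal.)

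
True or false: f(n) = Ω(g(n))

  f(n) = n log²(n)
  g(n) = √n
True

f(n) = n log²(n) is O(n log² n), and g(n) = √n is O(√n).
Since O(n log² n) grows at least as fast as O(√n), f(n) = Ω(g(n)) is true.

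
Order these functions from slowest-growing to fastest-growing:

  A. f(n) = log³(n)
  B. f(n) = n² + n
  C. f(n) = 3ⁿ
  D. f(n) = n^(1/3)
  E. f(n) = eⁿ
A < D < B < E < C

Comparing growth rates:
A = log³(n) is O(log³ n)
D = n^(1/3) is O(n^(1/3))
B = n² + n is O(n²)
E = eⁿ is O(eⁿ)
C = 3ⁿ is O(3ⁿ)

Therefore, the order from slowest to fastest is: A < D < B < E < C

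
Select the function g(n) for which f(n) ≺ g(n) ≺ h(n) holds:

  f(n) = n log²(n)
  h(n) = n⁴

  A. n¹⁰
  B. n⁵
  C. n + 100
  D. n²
D

We need g(n) with n log²(n) = o(g(n)) and g(n) = o(n⁴), i.e. O(n log² n) ≺ g ≺ O(n⁴).
Check each option:
  A. n¹⁰ — O(n¹⁰) does not grow strictly slower than h(n)
  B. n⁵ — O(n⁵) does not grow strictly slower than h(n)
  C. n + 100 — O(n) does not grow strictly faster than f(n)
  D. n² — O(n²) is strictly between O(n log² n) and O(n⁴) ✓

Only option D (n²) lies strictly between.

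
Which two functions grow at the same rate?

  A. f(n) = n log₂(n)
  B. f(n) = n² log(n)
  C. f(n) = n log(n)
A and C

Examining each function:
  A. n log₂(n) is O(n log n)
  B. n² log(n) is O(n² log n)
  C. n log(n) is O(n log n)

Functions A and C both have the same complexity class.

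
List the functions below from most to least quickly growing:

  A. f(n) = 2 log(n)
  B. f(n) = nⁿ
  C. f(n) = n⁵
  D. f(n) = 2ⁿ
B > D > C > A

Comparing growth rates:
B = nⁿ is O(nⁿ)
D = 2ⁿ is O(2ⁿ)
C = n⁵ is O(n⁵)
A = 2 log(n) is O(log n)

Therefore, the order from fastest to slowest is: B > D > C > A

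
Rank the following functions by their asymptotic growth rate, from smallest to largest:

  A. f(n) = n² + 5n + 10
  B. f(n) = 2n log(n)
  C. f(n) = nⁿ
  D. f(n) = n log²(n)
B < D < A < C

Comparing growth rates:
B = 2n log(n) is O(n log n)
D = n log²(n) is O(n log² n)
A = n² + 5n + 10 is O(n²)
C = nⁿ is O(nⁿ)

Therefore, the order from slowest to fastest is: B < D < A < C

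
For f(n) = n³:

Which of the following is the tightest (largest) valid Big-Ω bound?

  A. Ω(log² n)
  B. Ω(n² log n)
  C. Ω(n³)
C

f(n) = n³ is Ω(n³).
All listed options are valid Big-Ω bounds (lower bounds),
but Ω(n³) is the tightest (largest valid bound).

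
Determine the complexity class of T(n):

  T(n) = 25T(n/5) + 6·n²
Θ(n² log n)

Master Theorem: a = 25, b = 5, f(n) = 6·n².
Compute the critical exponent d = log₅(25) = 2.
Compare f(n) = Θ(n²) against n^d:
  k = 2 = d, so f(n) = Θ(n^d) — Case 2.
  Work is balanced across levels: T(n) = Θ(n^d log n) = Θ(n² log n).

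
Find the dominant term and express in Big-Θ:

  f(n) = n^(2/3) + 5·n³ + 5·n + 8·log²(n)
Θ(n³)

Order the terms by growth rate: 8·log²(n) ≺ n^(2/3) ≺ 5·n ≺ 5·n³.
The fastest-growing term 5·n³ dominates as n → ∞; dropping its constant factor gives Θ(n³).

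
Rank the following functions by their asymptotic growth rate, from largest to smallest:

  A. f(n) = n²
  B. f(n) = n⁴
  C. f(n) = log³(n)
B > A > C

Comparing growth rates:
B = n⁴ is O(n⁴)
A = n² is O(n²)
C = log³(n) is O(log³ n)

Therefore, the order from fastest to slowest is: B > A > C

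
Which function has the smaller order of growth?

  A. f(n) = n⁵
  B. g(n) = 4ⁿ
A

f(n) = n⁵ is O(n⁵), while g(n) = 4ⁿ is O(4ⁿ).
Since O(n⁵) grows slower than O(4ⁿ), f(n) is dominated.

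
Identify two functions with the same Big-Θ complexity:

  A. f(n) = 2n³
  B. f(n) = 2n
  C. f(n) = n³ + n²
A and C

Examining each function:
  A. 2n³ is O(n³)
  B. 2n is O(n)
  C. n³ + n² is O(n³)

Functions A and C both have the same complexity class.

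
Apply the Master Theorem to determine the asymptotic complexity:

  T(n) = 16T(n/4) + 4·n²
Θ(n² log n)

Master Theorem: a = 16, b = 4, f(n) = 4·n².
Compute the critical exponent d = log₄(16) = 2.
Compare f(n) = Θ(n²) against n^d:
  k = 2 = d, so f(n) = Θ(n^d) — Case 2.
  Work is balanced across levels: T(n) = Θ(n^d log n) = Θ(n² log n).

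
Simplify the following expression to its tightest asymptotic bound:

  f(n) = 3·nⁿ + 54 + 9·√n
Θ(nⁿ)

Order the terms by growth rate: 54 ≺ 9·√n ≺ 3·nⁿ.
The fastest-growing term 3·nⁿ dominates as n → ∞; dropping its constant factor gives Θ(nⁿ).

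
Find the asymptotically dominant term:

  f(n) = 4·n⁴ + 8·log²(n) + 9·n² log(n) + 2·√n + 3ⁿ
3ⁿ

Looking at each term:
  - 4·n⁴ is O(n⁴)
  - 8·log²(n) is O(log² n)
  - 9·n² log(n) is O(n² log n)
  - 2·√n is O(√n)
  - 3ⁿ is O(3ⁿ)

The term 3ⁿ (O(3ⁿ)) grows fastest and dominates all others.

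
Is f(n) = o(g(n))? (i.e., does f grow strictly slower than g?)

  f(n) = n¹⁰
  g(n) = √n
False

f(n) = n¹⁰ is O(n¹⁰), and g(n) = √n is O(√n).
Since O(n¹⁰) grows faster than or equal to O(√n), f(n) = o(g(n)) is false.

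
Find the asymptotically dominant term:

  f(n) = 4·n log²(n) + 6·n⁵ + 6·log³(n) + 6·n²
6·n⁵

Looking at each term:
  - 4·n log²(n) is O(n log² n)
  - 6·n⁵ is O(n⁵)
  - 6·log³(n) is O(log³ n)
  - 6·n² is O(n²)

The term 6·n⁵ (O(n⁵)) grows fastest and dominates all others.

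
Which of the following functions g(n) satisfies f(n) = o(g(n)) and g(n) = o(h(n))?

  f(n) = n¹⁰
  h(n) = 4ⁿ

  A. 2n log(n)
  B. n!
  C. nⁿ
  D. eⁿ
D

We need g(n) with n¹⁰ = o(g(n)) and g(n) = o(4ⁿ), i.e. O(n¹⁰) ≺ g ≺ O(4ⁿ).
Check each option:
  A. 2n log(n) — O(n log n) does not grow strictly faster than f(n)
  B. n! — O(n!) does not grow strictly slower than h(n)
  C. nⁿ — O(nⁿ) does not grow strictly slower than h(n)
  D. eⁿ — O(eⁿ) is strictly between O(n¹⁰) and O(4ⁿ) ✓

Only option D (eⁿ) lies strictly between.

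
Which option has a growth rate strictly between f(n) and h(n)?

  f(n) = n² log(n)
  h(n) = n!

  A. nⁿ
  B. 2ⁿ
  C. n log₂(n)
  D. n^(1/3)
B

We need g(n) with n² log(n) = o(g(n)) and g(n) = o(n!), i.e. O(n² log n) ≺ g ≺ O(n!).
Check each option:
  A. nⁿ — O(nⁿ) does not grow strictly slower than h(n)
  B. 2ⁿ — O(2ⁿ) is strictly between O(n² log n) and O(n!) ✓
  C. n log₂(n) — O(n log n) does not grow strictly faster than f(n)
  D. n^(1/3) — O(n^(1/3)) does not grow strictly faster than f(n)

Only option B (2ⁿ) lies strictly between.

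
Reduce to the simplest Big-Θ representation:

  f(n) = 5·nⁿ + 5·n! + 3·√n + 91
Θ(nⁿ)

Order the terms by growth rate: 91 ≺ 3·√n ≺ 5·n! ≺ 5·nⁿ.
The fastest-growing term 5·nⁿ dominates as n → ∞; dropping its constant factor gives Θ(nⁿ).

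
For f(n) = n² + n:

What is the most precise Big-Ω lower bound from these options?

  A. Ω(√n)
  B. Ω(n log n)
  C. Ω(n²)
C

f(n) = n² + n is Ω(n²).
All listed options are valid Big-Ω bounds (lower bounds),
but Ω(n²) is the tightest (largest valid bound).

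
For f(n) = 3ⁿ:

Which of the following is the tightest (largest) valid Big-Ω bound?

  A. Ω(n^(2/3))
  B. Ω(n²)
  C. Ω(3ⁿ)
C

f(n) = 3ⁿ is Ω(3ⁿ).
All listed options are valid Big-Ω bounds (lower bounds),
but Ω(3ⁿ) is the tightest (largest valid bound).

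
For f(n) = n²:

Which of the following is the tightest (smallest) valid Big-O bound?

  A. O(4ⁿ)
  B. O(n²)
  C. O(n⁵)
B

f(n) = n² is O(n²).
All listed options are valid Big-O bounds (upper bounds),
but O(n²) is the tightest (smallest valid bound).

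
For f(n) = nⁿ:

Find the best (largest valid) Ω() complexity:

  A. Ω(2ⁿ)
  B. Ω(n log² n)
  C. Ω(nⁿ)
C

f(n) = nⁿ is Ω(nⁿ).
All listed options are valid Big-Ω bounds (lower bounds),
but Ω(nⁿ) is the tightest (largest valid bound).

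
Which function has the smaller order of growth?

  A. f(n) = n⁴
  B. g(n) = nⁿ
A

f(n) = n⁴ is O(n⁴), while g(n) = nⁿ is O(nⁿ).
Since O(n⁴) grows slower than O(nⁿ), f(n) is dominated.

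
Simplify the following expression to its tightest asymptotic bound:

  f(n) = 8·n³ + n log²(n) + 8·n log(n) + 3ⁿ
Θ(3ⁿ)

Order the terms by growth rate: 8·n log(n) ≺ n log²(n) ≺ 8·n³ ≺ 3ⁿ.
The fastest-growing term 3ⁿ dominates as n → ∞; dropping its constant factor gives Θ(3ⁿ).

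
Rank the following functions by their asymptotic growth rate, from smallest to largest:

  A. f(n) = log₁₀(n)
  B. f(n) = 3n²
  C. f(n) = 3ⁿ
A < B < C

Comparing growth rates:
A = log₁₀(n) is O(log n)
B = 3n² is O(n²)
C = 3ⁿ is O(3ⁿ)

Therefore, the order from slowest to fastest is: A < B < C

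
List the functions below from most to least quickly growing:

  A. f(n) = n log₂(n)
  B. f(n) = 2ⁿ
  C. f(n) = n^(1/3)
B > A > C

Comparing growth rates:
B = 2ⁿ is O(2ⁿ)
A = n log₂(n) is O(n log n)
C = n^(1/3) is O(n^(1/3))

Therefore, the order from fastest to slowest is: B > A > C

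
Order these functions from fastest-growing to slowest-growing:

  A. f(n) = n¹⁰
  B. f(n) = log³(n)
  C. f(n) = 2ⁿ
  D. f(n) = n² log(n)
C > A > D > B

Comparing growth rates:
C = 2ⁿ is O(2ⁿ)
A = n¹⁰ is O(n¹⁰)
D = n² log(n) is O(n² log n)
B = log³(n) is O(log³ n)

Therefore, the order from fastest to slowest is: C > A > D > B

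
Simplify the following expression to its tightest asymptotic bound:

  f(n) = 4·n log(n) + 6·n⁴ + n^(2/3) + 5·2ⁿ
Θ(2ⁿ)

Order the terms by growth rate: n^(2/3) ≺ 4·n log(n) ≺ 6·n⁴ ≺ 5·2ⁿ.
The fastest-growing term 5·2ⁿ dominates as n → ∞; dropping its constant factor gives Θ(2ⁿ).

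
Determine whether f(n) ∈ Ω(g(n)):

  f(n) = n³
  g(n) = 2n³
True

f(n) = n³ and g(n) = 2n³ are both O(n³).
Big-Ω permits equal growth rates (f ≥ c·g for some c > 0), so f(n) = Ω(g(n)) is true.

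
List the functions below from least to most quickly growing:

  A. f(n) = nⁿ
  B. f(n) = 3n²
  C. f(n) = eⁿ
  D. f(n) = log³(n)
D < B < C < A

Comparing growth rates:
D = log³(n) is O(log³ n)
B = 3n² is O(n²)
C = eⁿ is O(eⁿ)
A = nⁿ is O(nⁿ)

Therefore, the order from slowest to fastest is: D < B < C < A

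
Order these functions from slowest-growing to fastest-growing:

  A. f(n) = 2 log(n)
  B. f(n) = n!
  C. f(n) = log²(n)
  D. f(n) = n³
A < C < D < B

Comparing growth rates:
A = 2 log(n) is O(log n)
C = log²(n) is O(log² n)
D = n³ is O(n³)
B = n! is O(n!)

Therefore, the order from slowest to fastest is: A < C < D < B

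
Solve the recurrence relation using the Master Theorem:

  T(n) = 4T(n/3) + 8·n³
Θ(n³)

Master Theorem: a = 4, b = 3, f(n) = 8·n³.
Compute the critical exponent d = log₃(4) = 1.262.
Compare f(n) = Θ(n³) against n^d:
  k = 3 > d = 1.262, so f(n) = Ω(n^(d+ε)) — Case 3.
  Regularity: a·(n/b)^3/n^3 = a/b^3 = 4/27 < 1 ✓.
  The top-level work dominates: T(n) = Θ(f(n)) = Θ(n³).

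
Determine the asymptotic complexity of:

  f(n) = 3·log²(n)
O(log² n)

The dominant term in 3·log²(n) is 3·log²(n), which is Θ(log² n).
Constants are absorbed, so the tightest bound is O(log² n).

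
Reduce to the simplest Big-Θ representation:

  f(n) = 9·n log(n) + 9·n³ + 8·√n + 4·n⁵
Θ(n⁵)

Order the terms by growth rate: 8·√n ≺ 9·n log(n) ≺ 9·n³ ≺ 4·n⁵.
The fastest-growing term 4·n⁵ dominates as n → ∞; dropping its constant factor gives Θ(n⁵).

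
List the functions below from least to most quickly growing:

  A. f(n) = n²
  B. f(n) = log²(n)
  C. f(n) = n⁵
B < A < C

Comparing growth rates:
B = log²(n) is O(log² n)
A = n² is O(n²)
C = n⁵ is O(n⁵)

Therefore, the order from slowest to fastest is: B < A < C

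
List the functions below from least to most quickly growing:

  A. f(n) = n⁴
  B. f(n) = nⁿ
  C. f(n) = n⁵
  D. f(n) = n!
A < C < D < B

Comparing growth rates:
A = n⁴ is O(n⁴)
C = n⁵ is O(n⁵)
D = n! is O(n!)
B = nⁿ is O(nⁿ)

Therefore, the order from slowest to fastest is: A < C < D < B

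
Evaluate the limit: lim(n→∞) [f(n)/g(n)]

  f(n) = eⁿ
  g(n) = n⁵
∞

Since eⁿ (O(eⁿ)) grows faster than n⁵ (O(n⁵)),
the ratio f(n)/g(n) → ∞ as n → ∞.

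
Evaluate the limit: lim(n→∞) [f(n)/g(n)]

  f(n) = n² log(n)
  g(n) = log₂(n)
∞

Since n² log(n) (O(n² log n)) grows faster than log₂(n) (O(log n)),
the ratio f(n)/g(n) → ∞ as n → ∞.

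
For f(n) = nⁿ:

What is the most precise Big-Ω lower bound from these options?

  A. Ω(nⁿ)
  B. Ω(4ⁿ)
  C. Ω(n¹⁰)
A

f(n) = nⁿ is Ω(nⁿ).
All listed options are valid Big-Ω bounds (lower bounds),
but Ω(nⁿ) is the tightest (largest valid bound).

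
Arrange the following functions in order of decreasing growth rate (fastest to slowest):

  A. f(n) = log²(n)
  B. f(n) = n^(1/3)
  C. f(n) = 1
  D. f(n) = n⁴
D > B > A > C

Comparing growth rates:
D = n⁴ is O(n⁴)
B = n^(1/3) is O(n^(1/3))
A = log²(n) is O(log² n)
C = 1 is O(1)

Therefore, the order from fastest to slowest is: D > B > A > C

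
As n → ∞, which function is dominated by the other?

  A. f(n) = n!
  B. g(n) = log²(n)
B

f(n) = n! is O(n!), while g(n) = log²(n) is O(log² n).
Since O(log² n) grows slower than O(n!), g(n) is dominated.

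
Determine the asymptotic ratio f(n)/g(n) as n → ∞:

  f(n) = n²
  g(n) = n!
0

Since n² (O(n²)) grows slower than n! (O(n!)),
the ratio f(n)/g(n) → 0 as n → ∞.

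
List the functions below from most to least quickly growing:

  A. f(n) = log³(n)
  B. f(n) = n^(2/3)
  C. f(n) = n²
C > B > A

Comparing growth rates:
C = n² is O(n²)
B = n^(2/3) is O(n^(2/3))
A = log³(n) is O(log³ n)

Therefore, the order from fastest to slowest is: C > B > A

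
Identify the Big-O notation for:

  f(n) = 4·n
O(n)

The dominant term in 4·n is 4·n, which is Θ(n).
Constants are absorbed, so the tightest bound is O(n).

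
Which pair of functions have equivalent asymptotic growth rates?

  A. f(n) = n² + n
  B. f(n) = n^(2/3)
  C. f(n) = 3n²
A and C

Examining each function:
  A. n² + n is O(n²)
  B. n^(2/3) is O(n^(2/3))
  C. 3n² is O(n²)

Functions A and C both have the same complexity class.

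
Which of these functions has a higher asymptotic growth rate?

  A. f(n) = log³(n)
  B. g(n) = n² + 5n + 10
B

f(n) = log³(n) is O(log³ n), while g(n) = n² + 5n + 10 is O(n²).
Since O(n²) grows faster than O(log³ n), g(n) dominates.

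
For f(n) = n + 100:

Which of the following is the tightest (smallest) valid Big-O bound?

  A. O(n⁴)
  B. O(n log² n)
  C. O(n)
C

f(n) = n + 100 is O(n).
All listed options are valid Big-O bounds (upper bounds),
but O(n) is the tightest (smallest valid bound).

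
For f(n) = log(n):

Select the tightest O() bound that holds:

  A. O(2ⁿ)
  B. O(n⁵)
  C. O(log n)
C

f(n) = log(n) is O(log n).
All listed options are valid Big-O bounds (upper bounds),
but O(log n) is the tightest (smallest valid bound).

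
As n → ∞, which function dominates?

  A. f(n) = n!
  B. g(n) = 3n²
A

f(n) = n! is O(n!), while g(n) = 3n² is O(n²).
Since O(n!) grows faster than O(n²), f(n) dominates.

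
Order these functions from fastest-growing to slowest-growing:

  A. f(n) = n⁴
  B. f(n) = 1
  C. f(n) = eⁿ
C > A > B

Comparing growth rates:
C = eⁿ is O(eⁿ)
A = n⁴ is O(n⁴)
B = 1 is O(1)

Therefore, the order from fastest to slowest is: C > A > B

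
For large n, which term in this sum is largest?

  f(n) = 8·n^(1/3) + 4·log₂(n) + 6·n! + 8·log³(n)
6·n!

Looking at each term:
  - 8·n^(1/3) is O(n^(1/3))
  - 4·log₂(n) is O(log n)
  - 6·n! is O(n!)
  - 8·log³(n) is O(log³ n)

The term 6·n! (O(n!)) grows fastest and dominates all others.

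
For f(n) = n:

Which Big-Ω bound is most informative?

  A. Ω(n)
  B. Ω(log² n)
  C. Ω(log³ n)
A

f(n) = n is Ω(n).
All listed options are valid Big-Ω bounds (lower bounds),
but Ω(n) is the tightest (largest valid bound).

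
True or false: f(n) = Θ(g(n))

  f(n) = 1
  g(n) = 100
True

f(n) = 1 and g(n) = 100 are both O(1).
Since they have the same asymptotic growth rate, f(n) = Θ(g(n)) is true.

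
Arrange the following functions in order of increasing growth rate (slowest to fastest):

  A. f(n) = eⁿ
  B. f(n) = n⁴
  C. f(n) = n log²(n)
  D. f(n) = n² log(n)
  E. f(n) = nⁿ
C < D < B < A < E

Comparing growth rates:
C = n log²(n) is O(n log² n)
D = n² log(n) is O(n² log n)
B = n⁴ is O(n⁴)
A = eⁿ is O(eⁿ)
E = nⁿ is O(nⁿ)

Therefore, the order from slowest to fastest is: C < D < B < A < E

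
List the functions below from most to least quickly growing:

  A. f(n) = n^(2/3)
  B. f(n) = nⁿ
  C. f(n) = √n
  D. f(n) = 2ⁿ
B > D > A > C

Comparing growth rates:
B = nⁿ is O(nⁿ)
D = 2ⁿ is O(2ⁿ)
A = n^(2/3) is O(n^(2/3))
C = √n is O(√n)

Therefore, the order from fastest to slowest is: B > D > A > C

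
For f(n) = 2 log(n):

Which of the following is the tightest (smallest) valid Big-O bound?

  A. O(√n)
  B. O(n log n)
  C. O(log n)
C

f(n) = 2 log(n) is O(log n).
All listed options are valid Big-O bounds (upper bounds),
but O(log n) is the tightest (smallest valid bound).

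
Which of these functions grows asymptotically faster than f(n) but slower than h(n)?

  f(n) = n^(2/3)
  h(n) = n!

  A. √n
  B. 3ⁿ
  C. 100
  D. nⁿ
B

We need g(n) with n^(2/3) = o(g(n)) and g(n) = o(n!), i.e. O(n^(2/3)) ≺ g ≺ O(n!).
Check each option:
  A. √n — O(√n) does not grow strictly faster than f(n)
  B. 3ⁿ — O(3ⁿ) is strictly between O(n^(2/3)) and O(n!) ✓
  C. 100 — O(1) does not grow strictly faster than f(n)
  D. nⁿ — O(nⁿ) does not grow strictly slower than h(n)

Only option B (3ⁿ) lies strictly between.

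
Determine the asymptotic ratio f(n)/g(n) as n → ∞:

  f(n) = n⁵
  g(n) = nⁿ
0

Since n⁵ (O(n⁵)) grows slower than nⁿ (O(nⁿ)),
the ratio f(n)/g(n) → 0 as n → ∞.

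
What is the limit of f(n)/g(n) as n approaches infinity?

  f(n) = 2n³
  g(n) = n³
2

Since 2n³ and n³ have the same growth rate (O(n³)),
the ratio converges to a constant: 2.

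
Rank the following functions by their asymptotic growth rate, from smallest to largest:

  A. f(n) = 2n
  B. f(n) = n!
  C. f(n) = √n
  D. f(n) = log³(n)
D < C < A < B

Comparing growth rates:
D = log³(n) is O(log³ n)
C = √n is O(√n)
A = 2n is O(n)
B = n! is O(n!)

Therefore, the order from slowest to fastest is: D < C < A < B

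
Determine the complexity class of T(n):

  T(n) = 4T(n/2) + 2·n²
Θ(n² log n)

Master Theorem: a = 4, b = 2, f(n) = 2·n².
Compute the critical exponent d = log₂(4) = 2.
Compare f(n) = Θ(n²) against n^d:
  k = 2 = d, so f(n) = Θ(n^d) — Case 2.
  Work is balanced across levels: T(n) = Θ(n^d log n) = Θ(n² log n).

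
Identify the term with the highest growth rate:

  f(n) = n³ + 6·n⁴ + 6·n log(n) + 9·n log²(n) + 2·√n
6·n⁴

Looking at each term:
  - n³ is O(n³)
  - 6·n⁴ is O(n⁴)
  - 6·n log(n) is O(n log n)
  - 9·n log²(n) is O(n log² n)
  - 2·√n is O(√n)

The term 6·n⁴ (O(n⁴)) grows fastest and dominates all others.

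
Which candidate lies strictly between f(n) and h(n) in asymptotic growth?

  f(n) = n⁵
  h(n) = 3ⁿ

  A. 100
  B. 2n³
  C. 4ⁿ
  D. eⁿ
D

We need g(n) with n⁵ = o(g(n)) and g(n) = o(3ⁿ), i.e. O(n⁵) ≺ g ≺ O(3ⁿ).
Check each option:
  A. 100 — O(1) does not grow strictly faster than f(n)
  B. 2n³ — O(n³) does not grow strictly faster than f(n)
  C. 4ⁿ — O(4ⁿ) does not grow strictly slower than h(n)
  D. eⁿ — O(eⁿ) is strictly between O(n⁵) and O(3ⁿ) ✓

Only option D (eⁿ) lies strictly between.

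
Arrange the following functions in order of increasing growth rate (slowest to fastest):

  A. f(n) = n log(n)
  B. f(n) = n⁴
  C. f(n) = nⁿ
A < B < C

Comparing growth rates:
A = n log(n) is O(n log n)
B = n⁴ is O(n⁴)
C = nⁿ is O(nⁿ)

Therefore, the order from slowest to fastest is: A < B < C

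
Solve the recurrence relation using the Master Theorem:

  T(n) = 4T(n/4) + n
Θ(n log n)

Master Theorem: a = 4, b = 4, f(n) = n.
Compute the critical exponent d = log₄(4) = 1.
Compare f(n) = Θ(n) against n^d:
  k = 1 = d, so f(n) = Θ(n^d) — Case 2.
  Work is balanced across levels: T(n) = Θ(n^d log n) = Θ(n log n).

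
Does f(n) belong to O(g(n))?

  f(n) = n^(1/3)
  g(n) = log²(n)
False

f(n) = n^(1/3) is O(n^(1/3)), and g(n) = log²(n) is O(log² n).
Since O(n^(1/3)) grows faster than O(log² n), f(n) = O(g(n)) is false.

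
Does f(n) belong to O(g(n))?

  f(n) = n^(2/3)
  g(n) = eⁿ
True

f(n) = n^(2/3) is O(n^(2/3)), and g(n) = eⁿ is O(eⁿ).
Since O(n^(2/3)) ⊆ O(eⁿ) (f grows no faster than g), f(n) = O(g(n)) is true.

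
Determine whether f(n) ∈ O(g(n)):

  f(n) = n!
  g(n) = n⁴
False

f(n) = n! is O(n!), and g(n) = n⁴ is O(n⁴).
Since O(n!) grows faster than O(n⁴), f(n) = O(g(n)) is false.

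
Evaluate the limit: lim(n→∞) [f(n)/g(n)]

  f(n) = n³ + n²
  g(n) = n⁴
0

Since n³ + n² (O(n³)) grows slower than n⁴ (O(n⁴)),
the ratio f(n)/g(n) → 0 as n → ∞.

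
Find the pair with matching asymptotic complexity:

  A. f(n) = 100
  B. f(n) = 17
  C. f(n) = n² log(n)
A and B

Examining each function:
  A. 100 is O(1)
  B. 17 is O(1)
  C. n² log(n) is O(n² log n)

Functions A and B both have the same complexity class.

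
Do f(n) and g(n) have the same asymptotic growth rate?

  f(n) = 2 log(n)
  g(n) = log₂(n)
True

f(n) = 2 log(n) and g(n) = log₂(n) are both O(log n).
Since they have the same asymptotic growth rate, f(n) = Θ(g(n)) is true.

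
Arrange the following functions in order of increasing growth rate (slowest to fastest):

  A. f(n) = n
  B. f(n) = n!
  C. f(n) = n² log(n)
A < C < B

Comparing growth rates:
A = n is O(n)
C = n² log(n) is O(n² log n)
B = n! is O(n!)

Therefore, the order from slowest to fastest is: A < C < B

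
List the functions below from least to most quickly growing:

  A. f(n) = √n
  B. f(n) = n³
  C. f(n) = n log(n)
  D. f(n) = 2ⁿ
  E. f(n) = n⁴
A < C < B < E < D

Comparing growth rates:
A = √n is O(√n)
C = n log(n) is O(n log n)
B = n³ is O(n³)
E = n⁴ is O(n⁴)
D = 2ⁿ is O(2ⁿ)

Therefore, the order from slowest to fastest is: A < C < B < E < D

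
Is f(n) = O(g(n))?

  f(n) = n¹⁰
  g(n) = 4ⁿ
True

f(n) = n¹⁰ is O(n¹⁰), and g(n) = 4ⁿ is O(4ⁿ).
Since O(n¹⁰) ⊆ O(4ⁿ) (f grows no faster than g), f(n) = O(g(n)) is true.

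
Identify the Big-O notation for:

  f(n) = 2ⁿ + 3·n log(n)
O(2ⁿ)

The dominant term in 2ⁿ + 3·n log(n) is 2ⁿ, which is Θ(2ⁿ).
Lower-order terms (3·n log(n)) are asymptotically negligible.
Constants are absorbed, so the tightest bound is O(2ⁿ).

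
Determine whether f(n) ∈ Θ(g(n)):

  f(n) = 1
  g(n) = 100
True

f(n) = 1 and g(n) = 100 are both O(1).
Since they have the same asymptotic growth rate, f(n) = Θ(g(n)) is true.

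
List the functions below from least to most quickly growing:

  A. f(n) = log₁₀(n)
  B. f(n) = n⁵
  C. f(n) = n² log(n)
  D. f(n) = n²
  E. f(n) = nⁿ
A < D < C < B < E

Comparing growth rates:
A = log₁₀(n) is O(log n)
D = n² is O(n²)
C = n² log(n) is O(n² log n)
B = n⁵ is O(n⁵)
E = nⁿ is O(nⁿ)

Therefore, the order from slowest to fastest is: A < D < C < B < E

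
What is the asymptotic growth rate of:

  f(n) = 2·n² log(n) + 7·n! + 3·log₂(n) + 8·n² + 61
Θ(n!)

Order the terms by growth rate: 61 ≺ 3·log₂(n) ≺ 8·n² ≺ 2·n² log(n) ≺ 7·n!.
The fastest-growing term 7·n! dominates as n → ∞; dropping its constant factor gives Θ(n!).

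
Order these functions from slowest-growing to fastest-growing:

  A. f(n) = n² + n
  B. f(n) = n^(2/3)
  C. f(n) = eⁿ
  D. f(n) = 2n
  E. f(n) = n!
B < D < A < C < E

Comparing growth rates:
B = n^(2/3) is O(n^(2/3))
D = 2n is O(n)
A = n² + n is O(n²)
C = eⁿ is O(eⁿ)
E = n! is O(n!)

Therefore, the order from slowest to fastest is: B < D < A < C < E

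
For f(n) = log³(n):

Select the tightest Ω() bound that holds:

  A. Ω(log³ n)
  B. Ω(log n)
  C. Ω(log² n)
A

f(n) = log³(n) is Ω(log³ n).
All listed options are valid Big-Ω bounds (lower bounds),
but Ω(log³ n) is the tightest (largest valid bound).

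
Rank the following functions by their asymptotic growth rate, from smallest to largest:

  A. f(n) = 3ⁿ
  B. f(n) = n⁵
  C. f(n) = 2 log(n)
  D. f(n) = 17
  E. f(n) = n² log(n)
D < C < E < B < A

Comparing growth rates:
D = 17 is O(1)
C = 2 log(n) is O(log n)
E = n² log(n) is O(n² log n)
B = n⁵ is O(n⁵)
A = 3ⁿ is O(3ⁿ)

Therefore, the order from slowest to fastest is: D < C < E < B < A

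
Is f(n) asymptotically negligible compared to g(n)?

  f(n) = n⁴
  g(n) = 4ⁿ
True

f(n) = n⁴ is O(n⁴), and g(n) = 4ⁿ is O(4ⁿ).
Since O(n⁴) grows strictly slower than O(4ⁿ), f(n) = o(g(n)) is true.
This means lim(n→∞) f(n)/g(n) = 0.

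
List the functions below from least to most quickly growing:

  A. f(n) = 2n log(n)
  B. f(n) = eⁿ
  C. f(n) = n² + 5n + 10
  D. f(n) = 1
D < A < C < B

Comparing growth rates:
D = 1 is O(1)
A = 2n log(n) is O(n log n)
C = n² + 5n + 10 is O(n²)
B = eⁿ is O(eⁿ)

Therefore, the order from slowest to fastest is: D < A < C < B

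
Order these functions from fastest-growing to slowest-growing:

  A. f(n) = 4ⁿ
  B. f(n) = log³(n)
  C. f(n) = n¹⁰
A > C > B

Comparing growth rates:
A = 4ⁿ is O(4ⁿ)
C = n¹⁰ is O(n¹⁰)
B = log³(n) is O(log³ n)

Therefore, the order from fastest to slowest is: A > C > B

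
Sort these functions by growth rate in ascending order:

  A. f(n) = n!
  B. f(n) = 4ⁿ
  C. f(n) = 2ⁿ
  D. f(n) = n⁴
D < C < B < A

Comparing growth rates:
D = n⁴ is O(n⁴)
C = 2ⁿ is O(2ⁿ)
B = 4ⁿ is O(4ⁿ)
A = n! is O(n!)

Therefore, the order from slowest to fastest is: D < C < B < A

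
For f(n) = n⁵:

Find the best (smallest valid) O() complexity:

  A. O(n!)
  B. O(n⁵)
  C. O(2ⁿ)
B

f(n) = n⁵ is O(n⁵).
All listed options are valid Big-O bounds (upper bounds),
but O(n⁵) is the tightest (smallest valid bound).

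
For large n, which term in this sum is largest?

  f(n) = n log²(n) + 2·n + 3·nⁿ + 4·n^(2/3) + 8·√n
3·nⁿ

Looking at each term:
  - n log²(n) is O(n log² n)
  - 2·n is O(n)
  - 3·nⁿ is O(nⁿ)
  - 4·n^(2/3) is O(n^(2/3))
  - 8·√n is O(√n)

The term 3·nⁿ (O(nⁿ)) grows fastest and dominates all others.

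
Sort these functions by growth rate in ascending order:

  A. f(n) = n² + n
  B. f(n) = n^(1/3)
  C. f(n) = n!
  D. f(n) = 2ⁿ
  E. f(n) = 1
E < B < A < D < C

Comparing growth rates:
E = 1 is O(1)
B = n^(1/3) is O(n^(1/3))
A = n² + n is O(n²)
D = 2ⁿ is O(2ⁿ)
C = n! is O(n!)

Therefore, the order from slowest to fastest is: E < B < A < D < C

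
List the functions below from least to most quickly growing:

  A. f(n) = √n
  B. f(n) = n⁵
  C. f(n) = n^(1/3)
C < A < B

Comparing growth rates:
C = n^(1/3) is O(n^(1/3))
A = √n is O(√n)
B = n⁵ is O(n⁵)

Therefore, the order from slowest to fastest is: C < A < B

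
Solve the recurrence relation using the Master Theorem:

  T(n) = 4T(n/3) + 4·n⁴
Θ(n⁴)

Master Theorem: a = 4, b = 3, f(n) = 4·n⁴.
Compute the critical exponent d = log₃(4) = 1.262.
Compare f(n) = Θ(n⁴) against n^d:
  k = 4 > d = 1.262, so f(n) = Ω(n^(d+ε)) — Case 3.
  Regularity: a·(n/b)^4/n^4 = a/b^4 = 4/81 < 1 ✓.
  The top-level work dominates: T(n) = Θ(f(n)) = Θ(n⁴).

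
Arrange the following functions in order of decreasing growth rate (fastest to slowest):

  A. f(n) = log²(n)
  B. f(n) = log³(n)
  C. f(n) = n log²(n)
C > B > A

Comparing growth rates:
C = n log²(n) is O(n log² n)
B = log³(n) is O(log³ n)
A = log²(n) is O(log² n)

Therefore, the order from fastest to slowest is: C > B > A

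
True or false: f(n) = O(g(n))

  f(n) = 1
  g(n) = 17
True

f(n) = 1 and g(n) = 17 are both O(1).
Big-O permits equal growth rates (f ≤ c·g for some c), so f(n) = O(g(n)) is true.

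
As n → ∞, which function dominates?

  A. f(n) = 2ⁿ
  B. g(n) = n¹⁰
A

f(n) = 2ⁿ is O(2ⁿ), while g(n) = n¹⁰ is O(n¹⁰).
Since O(2ⁿ) grows faster than O(n¹⁰), f(n) dominates.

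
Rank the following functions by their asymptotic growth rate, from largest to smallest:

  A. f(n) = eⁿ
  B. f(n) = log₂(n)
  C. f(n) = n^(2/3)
A > C > B

Comparing growth rates:
A = eⁿ is O(eⁿ)
C = n^(2/3) is O(n^(2/3))
B = log₂(n) is O(log n)

Therefore, the order from fastest to slowest is: A > C > B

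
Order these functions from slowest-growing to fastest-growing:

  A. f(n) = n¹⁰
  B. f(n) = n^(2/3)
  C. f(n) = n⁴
B < C < A

Comparing growth rates:
B = n^(2/3) is O(n^(2/3))
C = n⁴ is O(n⁴)
A = n¹⁰ is O(n¹⁰)

Therefore, the order from slowest to fastest is: B < C < A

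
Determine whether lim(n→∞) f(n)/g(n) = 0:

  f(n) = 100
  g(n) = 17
False

f(n) = 100 is O(1), and g(n) = 17 is O(1).
Since they have the same growth rate, f(n) = o(g(n)) is false.
(f = o(g) requires f to grow strictly slower, not equal.)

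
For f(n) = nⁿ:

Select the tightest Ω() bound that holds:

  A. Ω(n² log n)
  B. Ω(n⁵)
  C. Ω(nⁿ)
C

f(n) = nⁿ is Ω(nⁿ).
All listed options are valid Big-Ω bounds (lower bounds),
but Ω(nⁿ) is the tightest (largest valid bound).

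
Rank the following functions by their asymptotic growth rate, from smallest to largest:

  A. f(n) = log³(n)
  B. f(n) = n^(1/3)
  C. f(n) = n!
A < B < C

Comparing growth rates:
A = log³(n) is O(log³ n)
B = n^(1/3) is O(n^(1/3))
C = n! is O(n!)

Therefore, the order from slowest to fastest is: A < B < C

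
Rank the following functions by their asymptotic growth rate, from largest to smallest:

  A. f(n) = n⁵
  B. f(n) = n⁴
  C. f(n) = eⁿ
C > A > B

Comparing growth rates:
C = eⁿ is O(eⁿ)
A = n⁵ is O(n⁵)
B = n⁴ is O(n⁴)

Therefore, the order from fastest to slowest is: C > A > B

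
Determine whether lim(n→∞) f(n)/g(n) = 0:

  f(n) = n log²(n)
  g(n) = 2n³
True

f(n) = n log²(n) is O(n log² n), and g(n) = 2n³ is O(n³).
Since O(n log² n) grows strictly slower than O(n³), f(n) = o(g(n)) is true.
This means lim(n→∞) f(n)/g(n) = 0.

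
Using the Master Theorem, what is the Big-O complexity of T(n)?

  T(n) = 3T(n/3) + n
Θ(n log n)

Master Theorem: a = 3, b = 3, f(n) = n.
Compute the critical exponent d = log₃(3) = 1.
Compare f(n) = Θ(n) against n^d:
  k = 1 = d, so f(n) = Θ(n^d) — Case 2.
  Work is balanced across levels: T(n) = Θ(n^d log n) = Θ(n log n).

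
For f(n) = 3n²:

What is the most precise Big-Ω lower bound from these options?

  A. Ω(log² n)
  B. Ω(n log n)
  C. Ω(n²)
C

f(n) = 3n² is Ω(n²).
All listed options are valid Big-Ω bounds (lower bounds),
but Ω(n²) is the tightest (largest valid bound).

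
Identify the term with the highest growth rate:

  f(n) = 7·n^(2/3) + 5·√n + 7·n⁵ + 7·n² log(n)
7·n⁵

Looking at each term:
  - 7·n^(2/3) is O(n^(2/3))
  - 5·√n is O(√n)
  - 7·n⁵ is O(n⁵)
  - 7·n² log(n) is O(n² log n)

The term 7·n⁵ (O(n⁵)) grows fastest and dominates all others.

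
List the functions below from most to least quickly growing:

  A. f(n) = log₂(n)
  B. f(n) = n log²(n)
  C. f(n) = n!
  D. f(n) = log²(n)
C > B > D > A

Comparing growth rates:
C = n! is O(n!)
B = n log²(n) is O(n log² n)
D = log²(n) is O(log² n)
A = log₂(n) is O(log n)

Therefore, the order from fastest to slowest is: C > B > D > A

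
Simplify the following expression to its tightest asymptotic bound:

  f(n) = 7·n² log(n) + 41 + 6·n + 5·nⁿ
Θ(nⁿ)

Order the terms by growth rate: 41 ≺ 6·n ≺ 7·n² log(n) ≺ 5·nⁿ.
The fastest-growing term 5·nⁿ dominates as n → ∞; dropping its constant factor gives Θ(nⁿ).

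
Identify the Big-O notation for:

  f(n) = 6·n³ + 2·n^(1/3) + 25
O(n³)

The dominant term in 6·n³ + 2·n^(1/3) + 25 is 6·n³, which is Θ(n³).
Lower-order terms (2·n^(1/3), 25) are asymptotically negligible.
Constants are absorbed, so the tightest bound is O(n³).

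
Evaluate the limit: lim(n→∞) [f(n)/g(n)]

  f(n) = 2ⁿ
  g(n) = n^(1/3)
∞

Since 2ⁿ (O(2ⁿ)) grows faster than n^(1/3) (O(n^(1/3))),
the ratio f(n)/g(n) → ∞ as n → ∞.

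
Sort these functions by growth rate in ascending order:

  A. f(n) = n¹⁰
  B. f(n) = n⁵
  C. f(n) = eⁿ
B < A < C

Comparing growth rates:
B = n⁵ is O(n⁵)
A = n¹⁰ is O(n¹⁰)
C = eⁿ is O(eⁿ)

Therefore, the order from slowest to fastest is: B < A < C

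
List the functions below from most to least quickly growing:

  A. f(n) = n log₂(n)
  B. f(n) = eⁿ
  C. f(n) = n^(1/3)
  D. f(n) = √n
B > A > D > C

Comparing growth rates:
B = eⁿ is O(eⁿ)
A = n log₂(n) is O(n log n)
D = √n is O(√n)
C = n^(1/3) is O(n^(1/3))

Therefore, the order from fastest to slowest is: B > A > D > C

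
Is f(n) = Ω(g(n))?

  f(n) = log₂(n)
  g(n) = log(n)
True

f(n) = log₂(n) and g(n) = log(n) are both O(log n).
Big-Ω permits equal growth rates (f ≥ c·g for some c > 0), so f(n) = Ω(g(n)) is true.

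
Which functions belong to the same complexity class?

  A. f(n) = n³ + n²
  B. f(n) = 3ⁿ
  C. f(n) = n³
A and C

Examining each function:
  A. n³ + n² is O(n³)
  B. 3ⁿ is O(3ⁿ)
  C. n³ is O(n³)

Functions A and C both have the same complexity class.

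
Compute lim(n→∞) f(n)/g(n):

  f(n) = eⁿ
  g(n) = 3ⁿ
0

Since eⁿ (O(eⁿ)) grows slower than 3ⁿ (O(3ⁿ)),
the ratio f(n)/g(n) → 0 as n → ∞.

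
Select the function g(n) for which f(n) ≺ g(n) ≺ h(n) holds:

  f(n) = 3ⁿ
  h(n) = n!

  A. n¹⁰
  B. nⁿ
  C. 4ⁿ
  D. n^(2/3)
C

We need g(n) with 3ⁿ = o(g(n)) and g(n) = o(n!), i.e. O(3ⁿ) ≺ g ≺ O(n!).
Check each option:
  A. n¹⁰ — O(n¹⁰) does not grow strictly faster than f(n)
  B. nⁿ — O(nⁿ) does not grow strictly slower than h(n)
  C. 4ⁿ — O(4ⁿ) is strictly between O(3ⁿ) and O(n!) ✓
  D. n^(2/3) — O(n^(2/3)) does not grow strictly faster than f(n)

Only option C (4ⁿ) lies strictly between.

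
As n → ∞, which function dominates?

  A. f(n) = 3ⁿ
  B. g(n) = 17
A

f(n) = 3ⁿ is O(3ⁿ), while g(n) = 17 is O(1).
Since O(3ⁿ) grows faster than O(1), f(n) dominates.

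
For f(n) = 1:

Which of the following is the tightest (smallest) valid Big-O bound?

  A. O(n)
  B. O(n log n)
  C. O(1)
C

f(n) = 1 is O(1).
All listed options are valid Big-O bounds (upper bounds),
but O(1) is the tightest (smallest valid bound).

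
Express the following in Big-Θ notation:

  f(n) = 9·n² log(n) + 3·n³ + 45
Θ(n³)

Order the terms by growth rate: 45 ≺ 9·n² log(n) ≺ 3·n³.
The fastest-growing term 3·n³ dominates as n → ∞; dropping its constant factor gives Θ(n³).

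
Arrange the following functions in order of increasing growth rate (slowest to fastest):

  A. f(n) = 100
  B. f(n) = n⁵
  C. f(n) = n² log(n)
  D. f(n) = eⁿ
A < C < B < D

Comparing growth rates:
A = 100 is O(1)
C = n² log(n) is O(n² log n)
B = n⁵ is O(n⁵)
D = eⁿ is O(eⁿ)

Therefore, the order from slowest to fastest is: A < C < B < D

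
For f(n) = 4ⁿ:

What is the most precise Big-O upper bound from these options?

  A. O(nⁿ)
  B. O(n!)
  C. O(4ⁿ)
C

f(n) = 4ⁿ is O(4ⁿ).
All listed options are valid Big-O bounds (upper bounds),
but O(4ⁿ) is the tightest (smallest valid bound).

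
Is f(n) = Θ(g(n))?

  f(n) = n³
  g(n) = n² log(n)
False

f(n) = n³ is O(n³), and g(n) = n² log(n) is O(n² log n).
Since they have different growth rates, f(n) = Θ(g(n)) is false.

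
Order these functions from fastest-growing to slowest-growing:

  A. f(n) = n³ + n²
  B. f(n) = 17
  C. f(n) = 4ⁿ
C > A > B

Comparing growth rates:
C = 4ⁿ is O(4ⁿ)
A = n³ + n² is O(n³)
B = 17 is O(1)

Therefore, the order from fastest to slowest is: C > A > B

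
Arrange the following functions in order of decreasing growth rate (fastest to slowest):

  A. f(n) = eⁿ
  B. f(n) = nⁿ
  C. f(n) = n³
B > A > C

Comparing growth rates:
B = nⁿ is O(nⁿ)
A = eⁿ is O(eⁿ)
C = n³ is O(n³)

Therefore, the order from fastest to slowest is: B > A > C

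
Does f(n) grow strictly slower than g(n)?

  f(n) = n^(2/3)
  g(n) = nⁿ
True

f(n) = n^(2/3) is O(n^(2/3)), and g(n) = nⁿ is O(nⁿ).
Since O(n^(2/3)) grows strictly slower than O(nⁿ), f(n) = o(g(n)) is true.
This means lim(n→∞) f(n)/g(n) = 0.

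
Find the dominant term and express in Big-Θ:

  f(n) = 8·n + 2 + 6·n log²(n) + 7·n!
Θ(n!)

Order the terms by growth rate: 2 ≺ 8·n ≺ 6·n log²(n) ≺ 7·n!.
The fastest-growing term 7·n! dominates as n → ∞; dropping its constant factor gives Θ(n!).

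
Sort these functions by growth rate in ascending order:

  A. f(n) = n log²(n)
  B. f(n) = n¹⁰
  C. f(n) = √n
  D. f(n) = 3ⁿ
C < A < B < D

Comparing growth rates:
C = √n is O(√n)
A = n log²(n) is O(n log² n)
B = n¹⁰ is O(n¹⁰)
D = 3ⁿ is O(3ⁿ)

Therefore, the order from slowest to fastest is: C < A < B < D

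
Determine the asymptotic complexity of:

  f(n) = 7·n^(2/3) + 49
O(n^(2/3))

The dominant term in 7·n^(2/3) + 49 is 7·n^(2/3), which is Θ(n^(2/3)).
Lower-order terms (49) are asymptotically negligible.
Constants are absorbed, so the tightest bound is O(n^(2/3)).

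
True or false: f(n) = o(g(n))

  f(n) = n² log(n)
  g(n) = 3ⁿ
True

f(n) = n² log(n) is O(n² log n), and g(n) = 3ⁿ is O(3ⁿ).
Since O(n² log n) grows strictly slower than O(3ⁿ), f(n) = o(g(n)) is true.
This means lim(n→∞) f(n)/g(n) = 0.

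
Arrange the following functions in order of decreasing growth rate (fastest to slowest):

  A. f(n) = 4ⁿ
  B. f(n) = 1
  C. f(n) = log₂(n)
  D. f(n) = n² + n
A > D > C > B

Comparing growth rates:
A = 4ⁿ is O(4ⁿ)
D = n² + n is O(n²)
C = log₂(n) is O(log n)
B = 1 is O(1)

Therefore, the order from fastest to slowest is: A > D > C > B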